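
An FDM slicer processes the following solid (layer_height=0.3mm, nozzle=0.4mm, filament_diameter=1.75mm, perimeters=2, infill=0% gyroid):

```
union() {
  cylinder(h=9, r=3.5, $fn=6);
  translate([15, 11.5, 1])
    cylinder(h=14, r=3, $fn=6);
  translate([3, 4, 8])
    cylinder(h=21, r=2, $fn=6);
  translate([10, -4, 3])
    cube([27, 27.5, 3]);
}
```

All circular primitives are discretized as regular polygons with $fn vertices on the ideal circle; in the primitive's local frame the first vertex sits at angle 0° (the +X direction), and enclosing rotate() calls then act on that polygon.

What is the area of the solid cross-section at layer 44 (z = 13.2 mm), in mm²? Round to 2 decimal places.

33.77 mm²

At z = 13.2 mm: the cylinder does not reach this height (z outside [0, 9]); the r=3 cylinder at (15, 11.5) contributes a regular 6-gon of circumradius 3 (area = (6/2)·3.000²·sin(360°/6) = 23.38 mm²); the cylinder at (3, 4): section is a regular 6-gon, circumradius r=2 (area = (6/2)·2.000²·sin(360°/6) = 10.39 mm²); the cube at (10, -4) is absent (z outside [3, 6]); Merging all regions: the 2 present regions are separate (no shared area or edge), so areas and boundary lengths simply add and each stays a separate island — area = 33.77 mm². Overall, the cross-section has 2 separate islands. Net area = 33.77 mm².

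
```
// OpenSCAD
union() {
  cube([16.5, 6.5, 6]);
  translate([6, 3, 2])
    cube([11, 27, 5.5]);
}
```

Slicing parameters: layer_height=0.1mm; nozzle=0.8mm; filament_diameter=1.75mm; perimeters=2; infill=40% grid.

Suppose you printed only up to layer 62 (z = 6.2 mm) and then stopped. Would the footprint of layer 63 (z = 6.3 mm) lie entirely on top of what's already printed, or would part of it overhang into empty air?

entirely on top

Compare the two slices. At z = 6.2: the cube is absent (z outside [0, 6]); the cube at (6, 3) (footprint 11×27) is included at this height (area 297.00 mm²); Merging all regions: only the 11×27 cube at (6, 3) is present, so the union is just that shape — area = 297.00 mm². At z = 6.3: the cube is not intersected at this z (z outside [0, 6]); the cube at (6, 3) is present — its section is the full 11×27 rectangle (area 297.00 mm²); Combining (union): only the 11×27 cube at (6, 3) is present, so the union is just that shape — area = 297.00 mm². Checking containment: the cross-section at z = 6.3 is a subset of the cross-section at z = 6.2.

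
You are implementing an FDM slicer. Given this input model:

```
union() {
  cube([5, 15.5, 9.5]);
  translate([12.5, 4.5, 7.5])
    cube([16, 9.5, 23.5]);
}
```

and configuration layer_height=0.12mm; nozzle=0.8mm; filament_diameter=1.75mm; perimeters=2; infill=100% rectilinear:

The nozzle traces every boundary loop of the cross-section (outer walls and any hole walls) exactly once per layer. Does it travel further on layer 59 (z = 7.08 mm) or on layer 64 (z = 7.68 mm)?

Layer 59 (z = 7.08): the cube is present — its section is the full 5×15.5 rectangle (perimeter 41.00 mm); the cube at (12.5, 4.5) is not intersected at this z (z outside [7.5, 31]); Combining (union): only the 5×15.5 cube is present, so the union is just that shape — boundary = 41.00 mm. So its perimeter = 41.00 mm. Layer 64 (z = 7.68): the cube is present — its section is the full 5×15.5 rectangle (perimeter 41.00 mm); the cube at (12.5, 4.5) is present — its section is the full 16×9.5 rectangle (perimeter 51.00 mm); Taking the union: the 2 present regions are separate (no shared area or edge), so areas and boundary lengths simply add and each stays a separate island — boundary = 92.00 mm. So its perimeter = 92.00 mm. Layer 64 is larger (92.00 vs 41.00 mm).

layer 64 (z = 7.68 mm)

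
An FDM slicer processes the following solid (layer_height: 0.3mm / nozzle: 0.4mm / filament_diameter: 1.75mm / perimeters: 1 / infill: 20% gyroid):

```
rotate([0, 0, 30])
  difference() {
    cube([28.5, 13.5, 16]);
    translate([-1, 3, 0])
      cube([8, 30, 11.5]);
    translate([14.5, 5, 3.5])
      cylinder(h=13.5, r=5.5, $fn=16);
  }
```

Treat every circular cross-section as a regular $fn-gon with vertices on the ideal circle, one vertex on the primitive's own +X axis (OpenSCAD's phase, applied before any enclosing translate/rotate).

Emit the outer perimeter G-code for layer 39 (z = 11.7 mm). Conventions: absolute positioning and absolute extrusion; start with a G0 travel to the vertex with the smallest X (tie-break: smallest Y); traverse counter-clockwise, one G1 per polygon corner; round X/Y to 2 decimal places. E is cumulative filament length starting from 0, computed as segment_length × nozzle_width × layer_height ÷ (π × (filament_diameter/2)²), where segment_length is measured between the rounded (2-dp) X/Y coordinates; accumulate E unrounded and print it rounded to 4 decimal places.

G0 X-6.75 Y11.69 Z11.70
G1 X0.00 Y0.00 E0.6735
G1 X10.63 Y6.14 E1.2859
G1 X8.63 Y6.27 E1.3859
G1 X6.71 Y7.22 E1.4928
G1 X5.29 Y8.83 E1.5999
G1 X4.60 Y10.86 E1.7068
G1 X4.74 Y13.00 E1.8138
G1 X5.69 Y14.93 E1.9212
G1 X7.31 Y16.34 E2.0283
G1 X9.34 Y17.03 E2.1353
G1 X11.48 Y16.89 E2.2423
G1 X13.41 Y15.94 E2.3496
G1 X14.82 Y14.33 E2.4564
G1 X15.51 Y12.30 E2.5633
G1 X15.37 Y10.16 E2.6703
G1 X14.49 Y8.36 E2.7703
G1 X24.68 Y14.25 E3.3575
G1 X17.93 Y25.94 E4.0309
G1 X-6.75 Y11.69 E5.4527

At z = 11.7 mm: the 28.5×13.5 cube contributes its full rectangle; the cube at (-1, 3) is absent (z outside [0, 11.5]); the cylinder at (14.5, 5): section is a regular 16-gon, circumradius r=5.5; Subtracting the remaining from the first: starting from the 28.5×13.5 cube, the r=5.5 cylinder at (14.5, 5) partially overlaps it — only the 91.38 mm² overlap (of its 92.61 mm²) is removed, clipping the outline — 1 connected region; (whole slice rotated 30° about Z — lengths, areas and connectivity unchanged). The outline is a single polygon with 19 vertices. Extrusion per mm of travel: 0.4 × 0.3 / (π × 0.875²) = 0.049890. Accumulating E over each segment gives final E = 5.4527.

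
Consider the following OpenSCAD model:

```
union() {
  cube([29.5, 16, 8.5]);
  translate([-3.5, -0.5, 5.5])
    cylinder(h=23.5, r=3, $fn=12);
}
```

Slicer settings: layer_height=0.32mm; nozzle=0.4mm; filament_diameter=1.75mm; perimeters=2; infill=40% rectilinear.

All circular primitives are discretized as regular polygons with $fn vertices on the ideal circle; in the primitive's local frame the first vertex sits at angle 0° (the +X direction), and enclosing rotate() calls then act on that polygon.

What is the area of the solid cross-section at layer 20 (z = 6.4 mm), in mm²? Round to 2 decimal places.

499.00 mm²

At z = 6.4 mm: the 29.5×16 cube contributes its full rectangle (area 472.00 mm²); the r=3 cylinder at (-3.5, -0.5) gives a regular 12-gon of circumradius 3 (constant along its height) (area = (12/2)·3.000²·sin(360°/12) = 27.00 mm²); Combining (union): the 2 present regions are separate (no shared area or edge), so areas and boundary lengths simply add and each stays a separate island — area = 499.00 mm². Overall, the cross-section has 2 separate islands. Net area = 499.00 mm².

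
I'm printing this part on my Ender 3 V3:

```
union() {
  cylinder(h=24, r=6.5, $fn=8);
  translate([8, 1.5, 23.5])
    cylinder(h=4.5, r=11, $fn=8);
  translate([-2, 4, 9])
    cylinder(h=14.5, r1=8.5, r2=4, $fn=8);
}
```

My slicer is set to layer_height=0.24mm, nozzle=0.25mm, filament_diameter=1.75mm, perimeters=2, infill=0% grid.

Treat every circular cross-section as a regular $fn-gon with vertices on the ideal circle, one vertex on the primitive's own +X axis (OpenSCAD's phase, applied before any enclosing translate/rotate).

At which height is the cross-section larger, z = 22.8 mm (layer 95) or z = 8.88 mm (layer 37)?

layer 95 (z = 22.8 mm)

Layer 95 (z = 22.8): the r=6.5 cylinder gives a regular 8-gon of circumradius 6.5 (constant along its height) (area = (8/2)·6.500²·sin(360°/8) = 119.50 mm²); the cylinder at (8, 1.5) is not intersected at this z (z outside [23.5, 28]); the cone at (-2, 4): at t=0.952 of its height the radius interpolates to r₁+(r₂−r₁)t = 4.217, giving a regular 8-gon of that circumradius (area = (8/2)·4.217²·sin(360°/8) = 50.30 mm²); Combining (union): the regions partially overlap — summed areas 169.80 mm² minus the doubly-counted overlap 35.10 mm² gives 134.70 mm² — area = 134.70 mm². So its area = 134.70 mm². Layer 37 (z = 8.88): the cylinder: section is a regular 8-gon, circumradius r=6.5 (area = (8/2)·6.500²·sin(360°/8) = 119.50 mm²); the cylinder at (8, 1.5) is not intersected at this z (z outside [23.5, 28]); the cone at (-2, 4) is absent (z outside [9, 23.5]); Merging all regions: only the r=6.5 cylinder is present, so the union is just that shape — area = 119.50 mm². So its area = 119.50 mm². Layer 95 is larger (134.70 vs 119.50 mm²).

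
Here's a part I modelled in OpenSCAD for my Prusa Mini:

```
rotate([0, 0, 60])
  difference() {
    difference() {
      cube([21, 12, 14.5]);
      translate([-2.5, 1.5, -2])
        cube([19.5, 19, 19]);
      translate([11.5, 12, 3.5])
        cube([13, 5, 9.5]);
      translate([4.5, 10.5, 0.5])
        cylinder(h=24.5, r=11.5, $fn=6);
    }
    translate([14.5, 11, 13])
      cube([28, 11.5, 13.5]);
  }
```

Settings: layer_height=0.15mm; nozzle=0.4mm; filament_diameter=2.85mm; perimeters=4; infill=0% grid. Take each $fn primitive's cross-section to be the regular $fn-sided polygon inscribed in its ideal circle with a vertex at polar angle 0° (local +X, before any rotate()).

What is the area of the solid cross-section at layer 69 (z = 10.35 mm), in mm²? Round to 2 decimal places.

At z = 10.35 mm: the cube is present — its section is the full 21×12 rectangle (area 252.00 mm²); the cube at (-2.5, 1.5) (footprint 19.5×19) is included at this height (area 370.50 mm²); the cube at (11.5, 12) (footprint 13×5) is included at this height (area 65.00 mm²); the cylinder at (4.5, 10.5): section is a regular 6-gon, circumradius r=11.5 (area = (6/2)·11.500²·sin(360°/6) = 343.60 mm²); After the difference (first − rest): starting from the 21×12 cube (252.00 mm²), the 19.5×19 cube at (-2.5, 1.5) partially overlaps it — only the 178.50 mm² overlap (of its 370.50 mm²) is removed, clipping the outline; the 13×5 cube at (11.5, 12) misses the remaining region (no effect); the r=11.5 cylinder at (4.5, 10.5) partially overlaps it — only the 10.10 mm² overlap (of its 343.60 mm²) is removed, clipping the outline — area = 63.40 mm²; the cube at (14.5, 11) does not reach this height (z outside [13, 26.5]); Subtracting the remaining from the first: none of the subtracted shapes is present at this height, so the result so far is unchanged — area = 63.40 mm²; (rotated 60° about Z; rotation is an isometry so areas/perimeters/island counts are preserved). Overall, the cross-section is a single solid region. Net area = 63.40 mm².

63.40 mm²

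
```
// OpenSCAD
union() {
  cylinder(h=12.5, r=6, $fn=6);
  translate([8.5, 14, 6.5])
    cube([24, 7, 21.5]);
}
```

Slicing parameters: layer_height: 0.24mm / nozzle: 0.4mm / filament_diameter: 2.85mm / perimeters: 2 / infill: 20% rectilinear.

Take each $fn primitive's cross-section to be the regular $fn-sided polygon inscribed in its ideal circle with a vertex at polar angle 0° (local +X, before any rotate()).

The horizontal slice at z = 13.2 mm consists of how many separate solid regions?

At z = 13.2 mm: the cylinder is absent (z outside [0, 12.5]); the cube at (8.5, 14) is present — its section is the full 24×7 rectangle; Merging all regions: only the 24×7 cube at (8.5, 14) is present, so the union is just that shape — 1 connected region. The result has 1 disconnected region.

1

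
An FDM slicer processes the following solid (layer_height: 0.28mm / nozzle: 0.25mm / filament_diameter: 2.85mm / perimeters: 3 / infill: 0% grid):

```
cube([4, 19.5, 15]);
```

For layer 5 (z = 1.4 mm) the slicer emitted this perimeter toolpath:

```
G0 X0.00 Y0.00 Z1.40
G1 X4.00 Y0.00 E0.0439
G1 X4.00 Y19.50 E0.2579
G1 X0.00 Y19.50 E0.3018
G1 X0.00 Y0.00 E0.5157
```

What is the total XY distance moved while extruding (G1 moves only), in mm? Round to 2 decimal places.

47.00 mm

Sum the Euclidean lengths of each G1 segment: total = 47.00 mm.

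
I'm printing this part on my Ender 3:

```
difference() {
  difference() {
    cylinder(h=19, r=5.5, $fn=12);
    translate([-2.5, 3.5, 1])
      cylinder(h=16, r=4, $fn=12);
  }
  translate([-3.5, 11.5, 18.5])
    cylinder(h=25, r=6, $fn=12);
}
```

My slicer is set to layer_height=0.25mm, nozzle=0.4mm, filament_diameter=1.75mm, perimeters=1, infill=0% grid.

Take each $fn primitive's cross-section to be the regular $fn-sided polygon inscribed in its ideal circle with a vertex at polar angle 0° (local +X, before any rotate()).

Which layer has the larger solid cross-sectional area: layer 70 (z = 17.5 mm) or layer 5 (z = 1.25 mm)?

layer 70 (z = 17.5 mm)

Layer 70 (z = 17.5): the cylinder: section is a regular 12-gon, circumradius r=5.5 (area = (12/2)·5.500²·sin(360°/12) = 90.75 mm²); the cylinder at (-2.5, 3.5) does not reach this height (z outside [1, 17]); After the difference (first − rest): none of the subtracted shapes is present at this height, so the r=5.5 cylinder is unchanged — area = 90.75 mm²; the cylinder at (-3.5, 11.5) is absent (z outside [18.5, 43.5]); Subtracting the remaining from the first: none of the subtracted shapes is present at this height, so the result so far is unchanged — area = 90.75 mm². So its area = 90.75 mm². Layer 5 (z = 1.25): the r=5.5 cylinder gives a regular 12-gon of circumradius 5.5 (constant along its height) (area = (12/2)·5.500²·sin(360°/12) = 90.75 mm²); the r=4 cylinder at (-2.5, 3.5) gives a regular 12-gon of circumradius 4 (constant along its height) (area = (12/2)·4.000²·sin(360°/12) = 48.00 mm²); Subtracting the remaining from the first: starting from the r=5.5 cylinder (90.75 mm²), the r=4 cylinder at (-2.5, 3.5) partially overlaps it — only the 28.31 mm² overlap (of its 48.00 mm²) is removed, clipping the outline — area = 62.44 mm²; the cylinder at (-3.5, 11.5) is not intersected at this z (z outside [18.5, 43.5]); Subtracting the remaining from the first: none of the subtracted shapes is present at this height, so that combined region is unchanged — area = 62.44 mm². So its area = 62.44 mm². Layer 70 is larger (90.75 vs 62.44 mm²).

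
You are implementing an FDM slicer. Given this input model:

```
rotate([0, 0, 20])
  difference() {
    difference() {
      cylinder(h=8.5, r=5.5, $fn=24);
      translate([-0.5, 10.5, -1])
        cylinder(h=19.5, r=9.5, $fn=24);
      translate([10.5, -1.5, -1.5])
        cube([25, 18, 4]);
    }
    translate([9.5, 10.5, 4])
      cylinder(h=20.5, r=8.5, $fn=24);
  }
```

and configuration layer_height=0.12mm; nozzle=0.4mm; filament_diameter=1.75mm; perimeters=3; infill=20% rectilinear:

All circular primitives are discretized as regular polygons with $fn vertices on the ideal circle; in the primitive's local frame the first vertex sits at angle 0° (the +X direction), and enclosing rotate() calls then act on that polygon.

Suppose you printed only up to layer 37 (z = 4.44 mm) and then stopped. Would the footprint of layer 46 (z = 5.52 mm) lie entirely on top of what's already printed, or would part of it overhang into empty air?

Compare the two slices. At z = 4.44: the cylinder: section is a regular 24-gon, circumradius r=5.5 (area = (24/2)·5.500²·sin(360°/24) = 93.95 mm²); the r=9.5 cylinder at (-0.5, 10.5) contributes a regular 24-gon of circumradius 9.5 (area = (24/2)·9.500²·sin(360°/24) = 280.30 mm²); the cube at (10.5, -1.5) does not reach this height (z outside [-1.5, 2.5]); Taking the first minus the rest: starting from the r=5.5 cylinder (93.95 mm²), the r=9.5 cylinder at (-0.5, 10.5) partially overlaps it — only the 30.33 mm² overlap (of its 280.30 mm²) is removed, clipping the outline — area = 63.62 mm²; the cylinder at (9.5, 10.5): section is a regular 24-gon, circumradius r=8.5 (area = (24/2)·8.500²·sin(360°/24) = 224.40 mm²); After the difference (first − rest): starting from the result so far (63.62 mm²), the r=8.5 cylinder at (9.5, 10.5) misses the remaining region (no effect) — area = 63.62 mm²; (whole slice rotated 20° about Z — lengths, areas and connectivity unchanged). At z = 5.52: the r=5.5 cylinder contributes a regular 24-gon of circumradius 5.5 (area = (24/2)·5.500²·sin(360°/24) = 93.95 mm²); the cylinder at (-0.5, 10.5): section is a regular 24-gon, circumradius r=9.5 (area = (24/2)·9.500²·sin(360°/24) = 280.30 mm²); the cube at (10.5, -1.5) is absent (z outside [-1.5, 2.5]); Subtracting the remaining from the first: starting from the r=5.5 cylinder (93.95 mm²), the r=9.5 cylinder at (-0.5, 10.5) partially overlaps it — only the 30.33 mm² overlap (of its 280.30 mm²) is removed, clipping the outline — area = 63.62 mm²; the cylinder at (9.5, 10.5): section is a regular 24-gon, circumradius r=8.5 (area = (24/2)·8.500²·sin(360°/24) = 224.40 mm²); After the difference (first − rest): starting from the result so far (63.62 mm²), the r=8.5 cylinder at (9.5, 10.5) misses the remaining region (no effect) — area = 63.62 mm²; (rotated 20° about Z; rotation is an isometry so areas/perimeters/island counts are preserved). Checking containment: the cross-section at z = 5.52 is a subset of the cross-section at z = 4.44.

entirely on top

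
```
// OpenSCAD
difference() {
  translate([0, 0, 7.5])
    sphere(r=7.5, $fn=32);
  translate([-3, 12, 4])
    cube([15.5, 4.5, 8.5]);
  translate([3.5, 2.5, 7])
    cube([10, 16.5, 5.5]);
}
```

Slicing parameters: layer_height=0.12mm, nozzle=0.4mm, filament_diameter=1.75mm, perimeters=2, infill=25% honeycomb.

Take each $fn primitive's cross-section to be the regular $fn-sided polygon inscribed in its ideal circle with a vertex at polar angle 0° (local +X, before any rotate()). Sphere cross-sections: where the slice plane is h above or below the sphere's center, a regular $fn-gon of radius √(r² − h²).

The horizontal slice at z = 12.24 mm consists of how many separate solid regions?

At z = 12.24 mm: the sphere: section is a regular 32-gon, circumradius = √(r²−h²) = √(7.5²−4.74²) = 5.812; the cube at (-3, 12) is present — its section is the full 15.5×4.5 rectangle; the 10×16.5 cube at (3.5, 2.5) contributes its full rectangle; Subtracting the remaining from the first: starting from the r=7.5 sphere, the 15.5×4.5 cube at (-3, 12) misses the remaining region (no effect); the 10×16.5 cube at (3.5, 2.5) partially overlaps it — only the 2.12 mm² overlap (of its 165.00 mm²) is removed, clipping the outline — 1 connected region. The result has 1 disconnected region.

1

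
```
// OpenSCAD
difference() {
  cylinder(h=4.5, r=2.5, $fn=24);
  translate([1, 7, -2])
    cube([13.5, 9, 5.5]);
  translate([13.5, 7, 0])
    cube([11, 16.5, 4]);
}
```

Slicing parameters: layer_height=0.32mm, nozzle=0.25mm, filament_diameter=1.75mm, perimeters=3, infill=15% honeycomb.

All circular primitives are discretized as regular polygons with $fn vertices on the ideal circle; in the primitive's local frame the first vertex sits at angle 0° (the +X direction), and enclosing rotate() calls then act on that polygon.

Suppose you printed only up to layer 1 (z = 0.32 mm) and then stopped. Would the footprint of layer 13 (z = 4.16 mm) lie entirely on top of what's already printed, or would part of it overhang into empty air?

Compare the two slices. At z = 0.32: the cylinder: section is a regular 24-gon, circumradius r=2.5 (area = (24/2)·2.500²·sin(360°/24) = 19.41 mm²); the 13.5×9 cube at (1, 7) contributes its full rectangle (area 121.50 mm²); the 11×16.5 cube at (13.5, 7) contributes its full rectangle (area 181.50 mm²); After the difference (first − rest): starting from the r=2.5 cylinder (19.41 mm²), the 13.5×9 cube at (1, 7) misses the remaining region (no effect); the 11×16.5 cube at (13.5, 7) misses the remaining region (no effect) — area = 19.41 mm². At z = 4.16: the r=2.5 cylinder gives a regular 24-gon of circumradius 2.5 (constant along its height) (area = (24/2)·2.500²·sin(360°/24) = 19.41 mm²); the cube at (1, 7) does not reach this height (z outside [-2, 3.5]); the cube at (13.5, 7) is not intersected at this z (z outside [0, 4]); Subtracting the remaining from the first: none of the subtracted shapes is present at this height, so the r=2.5 cylinder is unchanged — area = 19.41 mm². Checking containment: the cross-section at z = 4.16 is a subset of the cross-section at z = 0.32.

entirely on top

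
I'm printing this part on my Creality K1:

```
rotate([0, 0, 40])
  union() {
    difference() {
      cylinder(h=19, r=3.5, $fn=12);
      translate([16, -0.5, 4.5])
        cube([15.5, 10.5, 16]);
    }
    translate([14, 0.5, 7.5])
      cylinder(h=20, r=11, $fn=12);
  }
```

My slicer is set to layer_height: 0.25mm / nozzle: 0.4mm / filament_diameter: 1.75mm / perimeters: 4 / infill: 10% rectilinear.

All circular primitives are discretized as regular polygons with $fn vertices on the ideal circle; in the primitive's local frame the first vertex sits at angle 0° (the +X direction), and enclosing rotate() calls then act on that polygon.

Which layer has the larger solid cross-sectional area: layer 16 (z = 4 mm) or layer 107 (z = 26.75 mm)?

layer 107 (z = 26.75 mm)

Layer 16 (z = 4): the r=3.5 cylinder gives a regular 12-gon of circumradius 3.5 (constant along its height) (area = (12/2)·3.500²·sin(360°/12) = 36.75 mm²); the cube at (16, -0.5) is absent (z outside [4.5, 20.5]); Taking the first minus the rest: none of the subtracted shapes is present at this height, so the r=3.5 cylinder is unchanged — area = 36.75 mm²; the cylinder at (14, 0.5) does not reach this height (z outside [7.5, 27.5]); Merging all regions: only that combined region is present, so the union is just that shape — area = 36.75 mm²; (rotated 40° about Z; rotation is an isometry so areas/perimeters/island counts are preserved). So its area = 36.75 mm². Layer 107 (z = 26.75): the cylinder is not intersected at this z (z outside [0, 19]); the cube at (16, -0.5) is not intersected at this z (z outside [4.5, 20.5]); Subtracting the remaining from the first: the first operand is absent here, so nothing remains; the r=11 cylinder at (14, 0.5) gives a regular 12-gon of circumradius 11 (constant along its height) (area = (12/2)·11.000²·sin(360°/12) = 363.00 mm²); Taking the union: only the r=11 cylinder at (14, 0.5) is present, so the union is just that shape — area = 363.00 mm²; (whole slice rotated 40° about Z — lengths, areas and connectivity unchanged). So its area = 363.00 mm². Layer 107 is larger (363.00 vs 36.75 mm²).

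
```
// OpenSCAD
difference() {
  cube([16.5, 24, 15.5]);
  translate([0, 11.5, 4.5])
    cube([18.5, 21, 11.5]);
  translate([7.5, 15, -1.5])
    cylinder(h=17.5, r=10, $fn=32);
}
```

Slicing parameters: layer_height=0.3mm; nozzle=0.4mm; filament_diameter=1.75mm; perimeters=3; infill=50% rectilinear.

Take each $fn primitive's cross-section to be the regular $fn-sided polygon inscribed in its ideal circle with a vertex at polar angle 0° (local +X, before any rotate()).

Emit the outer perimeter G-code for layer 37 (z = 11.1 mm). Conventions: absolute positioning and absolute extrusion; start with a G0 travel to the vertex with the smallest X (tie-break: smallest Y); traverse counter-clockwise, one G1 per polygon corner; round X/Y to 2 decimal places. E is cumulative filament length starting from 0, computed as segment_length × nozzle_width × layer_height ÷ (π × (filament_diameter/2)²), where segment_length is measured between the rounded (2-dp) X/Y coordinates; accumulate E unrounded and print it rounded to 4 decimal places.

At z = 11.1 mm: the 16.5×24 cube contributes its full rectangle; the 18.5×21 cube at (0, 11.5) contributes its full rectangle; the r=10 cylinder at (7.5, 15) contributes a regular 32-gon of circumradius 10; Subtracting the remaining from the first: starting from the 16.5×24 cube, the 18.5×21 cube at (0, 11.5) partially overlaps it — only the 206.25 mm² overlap (of its 388.50 mm²) is removed, clipping the outline; the r=10 cylinder at (7.5, 15) partially overlaps it — only the 84.43 mm² overlap (of its 312.14 mm²) is removed, clipping the outline — 1 connected region. The outline is a single polygon with 14 vertices. Extrusion per mm of travel: 0.4 × 0.3 / (π × 0.875²) = 0.049890. Accumulating E over each segment gives final E = 2.7667.

G0 X0.00 Y0.00 Z11.10
G1 X16.50 Y0.00 E0.8232
G1 X16.50 Y10.73 E1.3585
G1 X15.81 Y9.44 E1.4315
G1 X14.57 Y7.93 E1.5290
G1 X13.06 Y6.69 E1.6265
G1 X11.33 Y5.76 E1.7244
G1 X9.45 Y5.19 E1.8225
G1 X7.50 Y5.00 E1.9202
G1 X5.55 Y5.19 E2.0180
G1 X3.67 Y5.76 E2.1160
G1 X1.94 Y6.69 E2.2140
G1 X0.43 Y7.93 E2.3114
G1 X0.00 Y8.45 E2.3451
G1 X0.00 Y0.00 E2.7667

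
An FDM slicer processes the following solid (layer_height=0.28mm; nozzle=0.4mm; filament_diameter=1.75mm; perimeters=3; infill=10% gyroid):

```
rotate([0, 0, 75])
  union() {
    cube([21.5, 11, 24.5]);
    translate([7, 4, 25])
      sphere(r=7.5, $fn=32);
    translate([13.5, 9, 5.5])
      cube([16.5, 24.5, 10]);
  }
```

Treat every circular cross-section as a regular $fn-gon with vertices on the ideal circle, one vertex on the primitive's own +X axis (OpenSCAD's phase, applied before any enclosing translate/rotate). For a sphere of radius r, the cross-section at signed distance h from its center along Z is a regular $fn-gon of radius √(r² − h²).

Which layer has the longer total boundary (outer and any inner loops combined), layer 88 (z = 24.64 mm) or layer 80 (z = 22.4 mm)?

layer 80 (z = 22.4 mm)

Layer 88 (z = 24.64): the cube is not intersected at this z (z outside [0, 24.5]); the r=7.5 sphere at (7, 4) slices to a regular 32-gon of circumradius 7.491 (√(r²−h²) with h=0.36 from center) (perimeter = 2·32·7.491·sin(180°/32) = 46.99 mm); the cube at (13.5, 9) does not reach this height (z outside [5.5, 15.5]); Combining (union): only the r=7.5 sphere at (7, 4) is present, so the union is just that shape — boundary = 46.99 mm; (rotated 75° about Z; rotation is an isometry so areas/perimeters/island counts are preserved). So its perimeter = 46.99 mm. Layer 80 (z = 22.4): the 21.5×11 cube contributes its full rectangle (perimeter 65.00 mm); the r=7.5 sphere at (7, 4) slices to a regular 32-gon of circumradius 7.035 (√(r²−h²) with h=2.6 from center) (perimeter = 2·32·7.035·sin(180°/32) = 44.13 mm); the cube at (13.5, 9) is not intersected at this z (z outside [5.5, 15.5]); Taking the union: the regions partially overlap (shared area 130.11 mm²), so the edge portions inside another operand are dropped and the merged outline is re-measured after clipping — boundary = 67.01 mm; (rotated 75° about Z; rotation is an isometry so areas/perimeters/island counts are preserved). So its perimeter = 67.01 mm. Layer 80 is larger (67.01 vs 46.99 mm).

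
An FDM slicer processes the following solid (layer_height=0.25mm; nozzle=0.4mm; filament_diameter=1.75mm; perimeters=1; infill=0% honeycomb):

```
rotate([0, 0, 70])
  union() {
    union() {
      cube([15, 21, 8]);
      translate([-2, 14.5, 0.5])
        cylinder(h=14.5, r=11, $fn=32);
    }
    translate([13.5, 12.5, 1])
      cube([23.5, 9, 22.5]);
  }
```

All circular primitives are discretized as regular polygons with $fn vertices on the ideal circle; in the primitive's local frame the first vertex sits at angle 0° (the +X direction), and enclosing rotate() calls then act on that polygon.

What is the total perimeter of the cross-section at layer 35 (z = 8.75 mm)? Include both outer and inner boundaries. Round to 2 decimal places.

134.00 mm

At z = 8.75 mm: the cube does not reach this height (z outside [0, 8]); the r=11 cylinder at (-2, 14.5) gives a regular 32-gon of circumradius 11 (constant along its height) (perimeter = 2·32·11.000·sin(180°/32) = 69.00 mm); Merging all regions: only the r=11 cylinder at (-2, 14.5) is present, so the union is just that shape — boundary = 69.00 mm; the cube at (13.5, 12.5) (footprint 23.5×9) is included at this height (perimeter 65.00 mm); Merging all regions: the 2 present regions are separate (no shared area or edge), so areas and boundary lengths simply add and each stays a separate island — boundary = 134.00 mm; (whole slice rotated 70° about Z — lengths, areas and connectivity unchanged). Overall, the cross-section has 2 separate islands. Total boundary length (outer) = 134.00 mm.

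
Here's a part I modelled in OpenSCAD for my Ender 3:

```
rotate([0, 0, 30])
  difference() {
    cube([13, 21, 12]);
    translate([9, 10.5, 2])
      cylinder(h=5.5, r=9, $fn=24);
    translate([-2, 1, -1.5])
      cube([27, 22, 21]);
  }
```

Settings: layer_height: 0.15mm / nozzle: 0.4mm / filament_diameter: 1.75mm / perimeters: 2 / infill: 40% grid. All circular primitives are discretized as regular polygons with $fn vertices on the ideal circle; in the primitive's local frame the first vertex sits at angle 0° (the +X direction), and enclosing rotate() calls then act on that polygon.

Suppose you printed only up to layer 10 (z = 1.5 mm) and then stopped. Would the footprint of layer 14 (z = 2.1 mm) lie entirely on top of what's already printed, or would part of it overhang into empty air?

entirely on top

Compare the two slices. At z = 1.5: the 13×21 cube contributes its full rectangle (area 273.00 mm²); the cylinder at (9, 10.5) is absent (z outside [2, 7.5]); the cube at (-2, 1) (footprint 27×22) is included at this height (area 594.00 mm²); Subtracting the remaining from the first: starting from the 13×21 cube (273.00 mm²), the 27×22 cube at (-2, 1) partially overlaps it — only the 260.00 mm² overlap (of its 594.00 mm²) is removed, clipping the outline — area = 13.00 mm²; (rotated 30° about Z; rotation is an isometry so areas/perimeters/island counts are preserved). At z = 2.1: the cube is present — its section is the full 13×21 rectangle (area 273.00 mm²); the r=9 cylinder at (9, 10.5) gives a regular 24-gon of circumradius 9 (constant along its height) (area = (24/2)·9.000²·sin(360°/24) = 251.57 mm²); the cube at (-2, 1) is present — its section is the full 27×22 rectangle (area 594.00 mm²); After the difference (first − rest): starting from the 13×21 cube (273.00 mm²), the r=9 cylinder at (9, 10.5) partially overlaps it — only the 194.89 mm² overlap (of its 251.57 mm²) is removed, clipping the outline; the 27×22 cube at (-2, 1) partially overlaps it — only the 65.11 mm² overlap (of its 594.00 mm²) is removed, clipping the outline — area = 13.00 mm²; (rotated 30° about Z; rotation is an isometry so areas/perimeters/island counts are preserved). Checking containment: the cross-section at z = 2.1 is a subset of the cross-section at z = 1.5.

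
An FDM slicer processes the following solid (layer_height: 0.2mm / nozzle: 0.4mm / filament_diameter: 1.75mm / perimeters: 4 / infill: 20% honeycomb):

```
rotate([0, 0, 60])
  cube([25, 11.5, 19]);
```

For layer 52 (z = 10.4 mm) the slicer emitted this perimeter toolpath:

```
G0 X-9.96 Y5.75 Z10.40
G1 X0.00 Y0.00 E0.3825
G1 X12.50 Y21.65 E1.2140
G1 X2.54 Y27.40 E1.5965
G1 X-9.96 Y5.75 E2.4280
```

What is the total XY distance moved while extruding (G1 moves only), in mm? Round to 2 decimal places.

Sum the Euclidean lengths of each G1 segment: total = 73.00 mm.

73.00 mm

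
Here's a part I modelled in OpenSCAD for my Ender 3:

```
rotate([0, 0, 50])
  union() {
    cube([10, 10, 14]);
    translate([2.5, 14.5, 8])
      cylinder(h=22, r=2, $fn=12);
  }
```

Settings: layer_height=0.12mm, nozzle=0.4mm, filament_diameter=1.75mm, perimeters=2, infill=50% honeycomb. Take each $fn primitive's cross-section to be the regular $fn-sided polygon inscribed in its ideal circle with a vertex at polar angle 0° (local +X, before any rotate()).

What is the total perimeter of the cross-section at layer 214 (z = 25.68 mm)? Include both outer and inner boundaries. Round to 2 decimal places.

12.42 mm

At z = 25.68 mm: the cube is not intersected at this z (z outside [0, 14]); the r=2 cylinder at (2.5, 14.5) gives a regular 12-gon of circumradius 2 (constant along its height) (perimeter = 2·12·2.000·sin(180°/12) = 12.42 mm); Merging all regions: only the r=2 cylinder at (2.5, 14.5) is present, so the union is just that shape — boundary = 12.42 mm; (rotated 50° about Z; rotation is an isometry so areas/perimeters/island counts are preserved). Overall, the cross-section is a single solid region. Total boundary length (outer) = 12.42 mm.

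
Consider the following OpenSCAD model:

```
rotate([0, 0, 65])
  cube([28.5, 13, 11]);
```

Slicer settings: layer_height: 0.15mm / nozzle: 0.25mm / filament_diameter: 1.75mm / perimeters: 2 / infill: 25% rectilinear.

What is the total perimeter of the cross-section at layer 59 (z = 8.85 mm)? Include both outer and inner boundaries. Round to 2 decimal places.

83.00 mm

At z = 8.85 mm: the 28.5×13 cube contributes its full rectangle (perimeter 83.00 mm); (whole slice rotated 65° about Z — lengths, areas and connectivity unchanged). Overall, the cross-section is a single solid region. Total boundary length (outer) = 83.00 mm.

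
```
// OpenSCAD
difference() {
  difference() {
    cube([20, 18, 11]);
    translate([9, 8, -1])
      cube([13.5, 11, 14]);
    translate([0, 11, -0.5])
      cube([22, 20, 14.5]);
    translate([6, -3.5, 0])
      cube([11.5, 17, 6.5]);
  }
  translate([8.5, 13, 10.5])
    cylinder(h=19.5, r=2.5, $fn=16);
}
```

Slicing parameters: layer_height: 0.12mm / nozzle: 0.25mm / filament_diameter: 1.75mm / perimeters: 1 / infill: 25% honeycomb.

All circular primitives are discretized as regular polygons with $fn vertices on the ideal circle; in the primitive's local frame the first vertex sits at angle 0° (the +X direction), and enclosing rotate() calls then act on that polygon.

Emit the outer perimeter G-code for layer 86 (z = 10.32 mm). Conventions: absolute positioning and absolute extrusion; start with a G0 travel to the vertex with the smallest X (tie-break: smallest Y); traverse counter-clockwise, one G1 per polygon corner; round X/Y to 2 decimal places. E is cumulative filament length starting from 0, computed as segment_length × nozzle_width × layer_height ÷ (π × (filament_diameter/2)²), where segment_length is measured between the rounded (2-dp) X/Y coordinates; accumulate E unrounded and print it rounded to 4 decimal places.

At z = 10.32 mm: the cube (footprint 20×18) is included at this height; the cube at (9, 8) (footprint 13.5×11) is included at this height; the cube at (0, 11) (footprint 22×20) is included at this height; the cube at (6, -3.5) is not intersected at this z (z outside [0, 6.5]); After the difference (first − rest): starting from the 20×18 cube, the 13.5×11 cube at (9, 8) partially overlaps it — only the 110.00 mm² overlap (of its 148.50 mm²) is removed, clipping the outline; the 22×20 cube at (0, 11) partially overlaps it — only the 63.00 mm² overlap (of its 440.00 mm²) is removed, clipping the outline — 1 connected region; the cylinder at (8.5, 13) does not reach this height (z outside [10.5, 30]); After the difference (first − rest): none of the subtracted shapes is present at this height, so that combined region is unchanged — 1 connected region. The outline is a single polygon with 6 vertices. Extrusion per mm of travel: 0.25 × 0.12 / (π × 0.875²) = 0.012473. Accumulating E over each segment gives final E = 0.7733.

G0 X0.00 Y0.00 Z10.32
G1 X20.00 Y0.00 E0.2495
G1 X20.00 Y8.00 E0.3492
G1 X9.00 Y8.00 E0.4864
G1 X9.00 Y11.00 E0.5238
G1 X0.00 Y11.00 E0.6361
G1 X0.00 Y0.00 E0.7733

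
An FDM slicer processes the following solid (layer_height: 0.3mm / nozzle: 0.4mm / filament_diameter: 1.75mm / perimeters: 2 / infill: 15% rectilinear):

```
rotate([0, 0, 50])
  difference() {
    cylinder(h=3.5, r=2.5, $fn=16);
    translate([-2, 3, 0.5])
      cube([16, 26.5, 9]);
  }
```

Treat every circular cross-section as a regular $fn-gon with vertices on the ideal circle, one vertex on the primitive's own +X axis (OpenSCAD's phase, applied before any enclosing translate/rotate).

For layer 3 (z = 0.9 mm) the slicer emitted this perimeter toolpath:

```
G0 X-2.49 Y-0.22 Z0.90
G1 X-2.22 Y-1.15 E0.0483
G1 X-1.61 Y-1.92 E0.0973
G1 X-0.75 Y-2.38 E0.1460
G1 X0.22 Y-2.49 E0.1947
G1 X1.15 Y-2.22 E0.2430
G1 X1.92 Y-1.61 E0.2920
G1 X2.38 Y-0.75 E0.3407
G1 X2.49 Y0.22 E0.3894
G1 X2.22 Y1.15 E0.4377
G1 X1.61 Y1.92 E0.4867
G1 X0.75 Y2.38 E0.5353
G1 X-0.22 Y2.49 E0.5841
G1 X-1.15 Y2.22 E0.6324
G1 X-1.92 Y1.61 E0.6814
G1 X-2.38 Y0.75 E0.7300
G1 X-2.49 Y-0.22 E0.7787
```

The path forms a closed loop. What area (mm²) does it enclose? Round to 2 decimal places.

19.14 mm²

Apply the shoelace formula to the sequence of (X, Y) vertices; enclosed area = 19.14 mm².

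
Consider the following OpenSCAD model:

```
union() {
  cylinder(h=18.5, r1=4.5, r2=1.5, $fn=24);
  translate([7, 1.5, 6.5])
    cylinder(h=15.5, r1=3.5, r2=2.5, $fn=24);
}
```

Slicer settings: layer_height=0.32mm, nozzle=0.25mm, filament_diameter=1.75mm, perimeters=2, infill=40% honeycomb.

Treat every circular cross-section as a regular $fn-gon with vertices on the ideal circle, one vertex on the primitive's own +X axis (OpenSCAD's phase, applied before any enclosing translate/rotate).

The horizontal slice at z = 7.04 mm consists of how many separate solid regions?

At z = 7.04 mm: the cone contributes a regular 24-gon of circumradius 3.358 (interpolated between r1=4.5 and r2=1.5 at t=0.381); the cone at (7, 1.5): at t=0.035 of its height the radius interpolates to r₁+(r₂−r₁)t = 3.465, giving a regular 24-gon of that circumradius; Combining (union): the 2 present regions are separate (no shared area or edge), so areas and boundary lengths simply add and each stays a separate island — 2 connected regions. The result has 2 disconnected regions.

2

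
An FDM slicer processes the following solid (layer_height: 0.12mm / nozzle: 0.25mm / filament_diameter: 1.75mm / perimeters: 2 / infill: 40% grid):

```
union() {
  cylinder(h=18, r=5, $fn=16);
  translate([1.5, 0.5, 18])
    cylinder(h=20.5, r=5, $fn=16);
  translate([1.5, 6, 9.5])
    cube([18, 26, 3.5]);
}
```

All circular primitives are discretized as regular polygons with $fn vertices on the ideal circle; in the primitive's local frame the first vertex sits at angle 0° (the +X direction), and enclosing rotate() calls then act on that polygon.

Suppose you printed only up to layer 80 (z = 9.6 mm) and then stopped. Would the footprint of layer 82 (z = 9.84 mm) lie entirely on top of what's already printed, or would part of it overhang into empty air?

entirely on top

Compare the two slices. At z = 9.6: the cylinder: section is a regular 16-gon, circumradius r=5 (area = (16/2)·5.000²·sin(360°/16) = 76.54 mm²); the cylinder at (1.5, 0.5) is not intersected at this z (z outside [18, 38.5]); the cube at (1.5, 6) is present — its section is the full 18×26 rectangle (area 468.00 mm²); Combining (union): the 2 present regions are separate (no shared area or edge), so areas and boundary lengths simply add and each stays a separate island — area = 544.54 mm². At z = 9.84: the r=5 cylinder contributes a regular 16-gon of circumradius 5 (area = (16/2)·5.000²·sin(360°/16) = 76.54 mm²); the cylinder at (1.5, 0.5) does not reach this height (z outside [18, 38.5]); the cube at (1.5, 6) is present — its section is the full 18×26 rectangle (area 468.00 mm²); Taking the union: the 2 present regions are separate (no shared area or edge), so areas and boundary lengths simply add and each stays a separate island — area = 544.54 mm². Checking containment: the cross-section at z = 9.84 is a subset of the cross-section at z = 9.6.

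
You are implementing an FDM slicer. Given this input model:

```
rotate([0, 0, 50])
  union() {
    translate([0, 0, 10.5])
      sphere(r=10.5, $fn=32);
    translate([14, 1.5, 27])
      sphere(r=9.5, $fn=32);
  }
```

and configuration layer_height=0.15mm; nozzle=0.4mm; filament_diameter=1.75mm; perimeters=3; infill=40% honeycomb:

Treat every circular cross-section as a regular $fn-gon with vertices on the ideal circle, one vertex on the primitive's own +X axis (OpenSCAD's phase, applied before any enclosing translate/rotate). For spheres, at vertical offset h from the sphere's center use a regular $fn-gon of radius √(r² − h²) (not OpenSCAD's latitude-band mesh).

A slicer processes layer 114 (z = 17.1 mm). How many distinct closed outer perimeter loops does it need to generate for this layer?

1

At z = 17.1 mm: the r=10.5 sphere contributes a regular 32-gon of circumradius √(10.5²−6.6²) = 8.166; the sphere at (14, 1.5) does not reach this height (|z−center|=9.900 > r=9.5); Taking the union: only the r=10.5 sphere is present, so the union is just that shape — 1 connected region; (rotated 50° about Z; rotation is an isometry so areas/perimeters/island counts are preserved). The result has 1 disconnected region.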